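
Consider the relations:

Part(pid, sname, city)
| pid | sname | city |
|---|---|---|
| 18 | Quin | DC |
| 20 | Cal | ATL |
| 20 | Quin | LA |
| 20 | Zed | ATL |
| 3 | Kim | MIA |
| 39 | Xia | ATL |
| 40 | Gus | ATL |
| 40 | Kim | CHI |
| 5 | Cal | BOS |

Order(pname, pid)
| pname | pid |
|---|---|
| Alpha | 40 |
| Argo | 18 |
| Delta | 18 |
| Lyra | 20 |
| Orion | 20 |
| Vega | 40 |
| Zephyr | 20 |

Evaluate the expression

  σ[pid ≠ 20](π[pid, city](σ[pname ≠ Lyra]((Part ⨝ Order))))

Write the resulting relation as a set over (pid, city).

{(18, DC), (40, ATL), (40, CHI)}

Joining Part and Order on pid yields {(18, Quin, DC, Argo), (18, Quin, DC, Delta), (20, Cal, ATL, Lyra), (20, Cal, ATL, Orion), (20, Cal, ATL, Zephyr), (20, Quin, LA, Lyra), (20, Quin, LA, Orion), (20, Quin, LA, Zephyr), (20, Zed, ATL, Lyra), (20, Zed, ATL, Orion), (20, Zed, ATL, Zephyr), (40, Gus, ATL, Alpha), (40, Gus, ATL, Vega), (40, Kim, CHI, Alpha), (40, Kim, CHI, Vega)}.
Apply σ_{pname ≠ Lyra}; surviving tuples: {(18, Quin, DC, Argo), (18, Quin, DC, Delta), (20, Cal, ATL, Orion), (20, Cal, ATL, Zephyr), (20, Quin, LA, Orion), (20, Quin, LA, Zephyr), (20, Zed, ATL, Orion), (20, Zed, ATL, Zephyr), (40, Gus, ATL, Alpha), (40, Gus, ATL, Vega), (40, Kim, CHI, Alpha), (40, Kim, CHI, Vega)}
π_{pid, city} gives {(18, DC), (20, ATL), (20, LA), (40, ATL), (40, CHI)} (7 duplicate(s) eliminated).
Apply σ_{pid ≠ 20}; surviving tuples: {(18, DC), (40, ATL), (40, CHI)}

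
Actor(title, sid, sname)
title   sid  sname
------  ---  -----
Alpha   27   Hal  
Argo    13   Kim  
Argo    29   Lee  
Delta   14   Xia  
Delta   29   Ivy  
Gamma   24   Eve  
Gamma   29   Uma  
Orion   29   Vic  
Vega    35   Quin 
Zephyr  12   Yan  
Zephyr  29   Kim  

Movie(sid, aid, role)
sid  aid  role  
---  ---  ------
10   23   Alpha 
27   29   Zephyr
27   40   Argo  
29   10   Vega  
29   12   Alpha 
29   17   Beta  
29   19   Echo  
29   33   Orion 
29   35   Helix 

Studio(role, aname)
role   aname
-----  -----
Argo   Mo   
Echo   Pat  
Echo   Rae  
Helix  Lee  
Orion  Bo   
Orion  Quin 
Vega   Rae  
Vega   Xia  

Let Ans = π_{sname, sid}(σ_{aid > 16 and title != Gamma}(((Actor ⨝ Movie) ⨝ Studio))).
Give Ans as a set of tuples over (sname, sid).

{(Hal, 27), (Ivy, 29), (Kim, 29), (Lee, 29), (Vic, 29)}

Actor ⋈ Movie (natural join on sid): {(Alpha, 27, Hal, 29, Zephyr), (Alpha, 27, Hal, 40, Argo), (Argo, 29, Lee, 10, Vega), (Argo, 29, Lee, 12, Alpha), (Argo, 29, Lee, 17, Beta), (Argo, 29, Lee, 19, Echo), (Argo, 29, Lee, 33, Orion), (Argo, 29, Lee, 35, Helix), (Delta, 29, Ivy, 10, Vega), (Delta, 29, Ivy, 12, Alpha), (Delta, 29, Ivy, 17, Beta), (Delta, 29, Ivy, 19, Echo), (Delta, 29, Ivy, 33, Orion), (Delta, 29, Ivy, 35, Helix), (Gamma, 29, Uma, 10, Vega), (Gamma, 29, Uma, 12, Alpha), (Gamma, 29, Uma, 17, Beta), (Gamma, 29, Uma, 19, Echo), (Gamma, 29, Uma, 33, Orion), (Gamma, 29, Uma, 35, Helix), (Orion, 29, Vic, 10, Vega), (Orion, 29, Vic, 12, Alpha), (Orion, 29, Vic, 17, Beta), (Orion, 29, Vic, 19, Echo), (Orion, 29, Vic, 33, Orion), (Orion, 29, Vic, 35, Helix), (Zephyr, 29, Kim, 10, Vega), (Zephyr, 29, Kim, 12, Alpha), (Zephyr, 29, Kim, 17, Beta), (Zephyr, 29, Kim, 19, Echo), (Zephyr, 29, Kim, 33, Orion), (Zephyr, 29, Kim, 35, Helix)}
(Actor ⨝ Movie) ⋈ Studio (natural join on role): {(Alpha, 27, Hal, 40, Argo, Mo), (Argo, 29, Lee, 10, Vega, Rae), (Argo, 29, Lee, 10, Vega, Xia), (Argo, 29, Lee, 19, Echo, Pat), (Argo, 29, Lee, 19, Echo, Rae), (Argo, 29, Lee, 33, Orion, Bo), (Argo, 29, Lee, 33, Orion, Quin), (Argo, 29, Lee, 35, Helix, Lee), (Delta, 29, Ivy, 10, Vega, Rae), (Delta, 29, Ivy, 10, Vega, Xia), (Delta, 29, Ivy, 19, Echo, Pat), (Delta, 29, Ivy, 19, Echo, Rae), (Delta, 29, Ivy, 33, Orion, Bo), (Delta, 29, Ivy, 33, Orion, Quin), (Delta, 29, Ivy, 35, Helix, Lee), (Gamma, 29, Uma, 10, Vega, Rae), (Gamma, 29, Uma, 10, Vega, Xia), (Gamma, 29, Uma, 19, Echo, Pat), (Gamma, 29, Uma, 19, Echo, Rae), (Gamma, 29, Uma, 33, Orion, Bo), (Gamma, 29, Uma, 33, Orion, Quin), (Gamma, 29, Uma, 35, Helix, Lee), (Orion, 29, Vic, 10, Vega, Rae), (Orion, 29, Vic, 10, Vega, Xia), (Orion, 29, Vic, 19, Echo, Pat), (Orion, 29, Vic, 19, Echo, Rae), (Orion, 29, Vic, 33, Orion, Bo), (Orion, 29, Vic, 33, Orion, Quin), (Orion, 29, Vic, 35, Helix, Lee), (Zephyr, 29, Kim, 10, Vega, Rae), (Zephyr, 29, Kim, 10, Vega, Xia), (Zephyr, 29, Kim, 19, Echo, Pat), (Zephyr, 29, Kim, 19, Echo, Rae), (Zephyr, 29, Kim, 33, Orion, Bo), (Zephyr, 29, Kim, 33, Orion, Quin), (Zephyr, 29, Kim, 35, Helix, Lee)}
Selection aid > 16 and title != Gamma: {(Alpha, 27, Hal, 40, Argo, Mo), (Argo, 29, Lee, 19, Echo, Pat), (Argo, 29, Lee, 19, Echo, Rae), (Argo, 29, Lee, 33, Orion, Bo), (Argo, 29, Lee, 33, Orion, Quin), (Argo, 29, Lee, 35, Helix, Lee), (Delta, 29, Ivy, 19, Echo, Pat), (Delta, 29, Ivy, 19, Echo, Rae), (Delta, 29, Ivy, 33, Orion, Bo), (Delta, 29, Ivy, 33, Orion, Quin), (Delta, 29, Ivy, 35, Helix, Lee), (Orion, 29, Vic, 19, Echo, Pat), (Orion, 29, Vic, 19, Echo, Rae), (Orion, 29, Vic, 33, Orion, Bo), (Orion, 29, Vic, 33, Orion, Quin), (Orion, 29, Vic, 35, Helix, Lee), (Zephyr, 29, Kim, 19, Echo, Pat), (Zephyr, 29, Kim, 19, Echo, Rae), (Zephyr, 29, Kim, 33, Orion, Bo), (Zephyr, 29, Kim, 33, Orion, Quin), (Zephyr, 29, Kim, 35, Helix, Lee)}
π_{sname, sid} gives {(Hal, 27), (Ivy, 29), (Kim, 29), (Lee, 29), (Vic, 29)} (16 duplicate(s) eliminated).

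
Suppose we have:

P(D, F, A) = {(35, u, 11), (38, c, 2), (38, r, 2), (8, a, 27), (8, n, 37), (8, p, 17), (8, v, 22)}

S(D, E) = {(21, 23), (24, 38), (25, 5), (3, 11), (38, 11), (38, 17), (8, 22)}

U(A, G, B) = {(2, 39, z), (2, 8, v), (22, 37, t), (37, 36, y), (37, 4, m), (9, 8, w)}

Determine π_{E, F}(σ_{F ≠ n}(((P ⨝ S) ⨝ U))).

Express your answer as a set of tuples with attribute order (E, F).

{(11, c), (11, r), (17, c), (17, r), (22, v)}

Joining P and S on D yields {(38, c, 2, 11), (38, c, 2, 17), (38, r, 2, 11), (38, r, 2, 17), (8, a, 27, 22), (8, n, 37, 22), (8, p, 17, 22), (8, v, 22, 22)}.
Joining (P ⨝ S) and U on A yields {(38, c, 2, 11, 39, z), (38, c, 2, 11, 8, v), (38, c, 2, 17, 39, z), (38, c, 2, 17, 8, v), (38, r, 2, 11, 39, z), (38, r, 2, 11, 8, v), (38, r, 2, 17, 39, z), (38, r, 2, 17, 8, v), (8, n, 37, 22, 36, y), (8, n, 37, 22, 4, m), (8, v, 22, 22, 37, t)}.
Selection F ≠ n: {(38, c, 2, 11, 39, z), (38, c, 2, 11, 8, v), (38, c, 2, 17, 39, z), (38, c, 2, 17, 8, v), (38, r, 2, 11, 39, z), (38, r, 2, 11, 8, v), (38, r, 2, 17, 39, z), (38, r, 2, 17, 8, v), (8, v, 22, 22, 37, t)}
π_{E, F} gives {(11, c), (11, r), (17, c), (17, r), (22, v)} (4 duplicate(s) eliminated).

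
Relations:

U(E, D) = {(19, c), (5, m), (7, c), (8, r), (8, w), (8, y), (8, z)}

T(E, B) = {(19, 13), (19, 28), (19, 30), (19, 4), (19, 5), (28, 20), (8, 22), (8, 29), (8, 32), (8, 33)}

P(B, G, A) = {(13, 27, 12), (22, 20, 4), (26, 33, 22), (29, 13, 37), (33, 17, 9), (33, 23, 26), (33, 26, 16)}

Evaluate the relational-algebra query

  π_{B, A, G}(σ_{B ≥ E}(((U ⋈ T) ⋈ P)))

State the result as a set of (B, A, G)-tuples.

Natural join on E: {(19, c, 13), (19, c, 28), (19, c, 30), (19, c, 4), (19, c, 5), (8, r, 22), (8, r, 29), (8, r, 32), (8, r, 33), (8, w, 22), (8, w, 29), (8, w, 32), (8, w, 33), (8, y, 22), (8, y, 29), (8, y, 32), (8, y, 33), (8, z, 22), (8, z, 29), (8, z, 32), (8, z, 33)}
Natural join on B: {(19, c, 13, 27, 12), (8, r, 22, 20, 4), (8, r, 29, 13, 37), (8, r, 33, 17, 9), (8, r, 33, 23, 26), (8, r, 33, 26, 16), (8, w, 22, 20, 4), (8, w, 29, 13, 37), (8, w, 33, 17, 9), (8, w, 33, 23, 26), (8, w, 33, 26, 16), (8, y, 22, 20, 4), (8, y, 29, 13, 37), (8, y, 33, 17, 9), (8, y, 33, 23, 26), (8, y, 33, 26, 16), (8, z, 22, 20, 4), (8, z, 29, 13, 37), (8, z, 33, 17, 9), (8, z, 33, 23, 26), (8, z, 33, 26, 16)}
Selection B ≥ E: {(8, r, 22, 20, 4), (8, r, 29, 13, 37), (8, r, 33, 17, 9), (8, r, 33, 23, 26), (8, r, 33, 26, 16), (8, w, 22, 20, 4), (8, w, 29, 13, 37), (8, w, 33, 17, 9), (8, w, 33, 23, 26), (8, w, 33, 26, 16), (8, y, 22, 20, 4), (8, y, 29, 13, 37), (8, y, 33, 17, 9), (8, y, 33, 23, 26), (8, y, 33, 26, 16), (8, z, 22, 20, 4), (8, z, 29, 13, 37), (8, z, 33, 17, 9), (8, z, 33, 23, 26), (8, z, 33, 26, 16)}
π[B, A, G]: project onto (B, A, G) (15 duplicate(s) eliminated) → {(22, 4, 20), (29, 37, 13), (33, 16, 26), (33, 26, 23), (33, 9, 17)}

{(22, 4, 20), (29, 37, 13), (33, 16, 26), (33, 26, 23), (33, 9, 17)}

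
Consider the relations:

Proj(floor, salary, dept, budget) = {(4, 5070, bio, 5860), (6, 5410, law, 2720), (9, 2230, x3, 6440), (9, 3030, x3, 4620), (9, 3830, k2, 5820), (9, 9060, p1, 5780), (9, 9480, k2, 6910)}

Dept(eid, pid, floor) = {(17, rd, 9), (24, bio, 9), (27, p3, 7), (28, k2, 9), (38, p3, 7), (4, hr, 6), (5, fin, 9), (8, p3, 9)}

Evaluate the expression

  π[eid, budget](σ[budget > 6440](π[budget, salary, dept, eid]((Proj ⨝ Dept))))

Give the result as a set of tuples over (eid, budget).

{(17, 6910), (24, 6910), (28, 6910), (5, 6910), (8, 6910)}

Joining Proj and Dept on floor yields {(6, 5410, law, 2720, 4, hr), (9, 2230, x3, 6440, 17, rd), (9, 2230, x3, 6440, 24, bio), (9, 2230, x3, 6440, 28, k2), (9, 2230, x3, 6440, 5, fin), (9, 2230, x3, 6440, 8, p3), (9, 3030, x3, 4620, 17, rd), (9, 3030, x3, 4620, 24, bio), (9, 3030, x3, 4620, 28, k2), (9, 3030, x3, 4620, 5, fin), (9, 3030, x3, 4620, 8, p3), (9, 3830, k2, 5820, 17, rd), (9, 3830, k2, 5820, 24, bio), (9, 3830, k2, 5820, 28, k2), (9, 3830, k2, 5820, 5, fin), (9, 3830, k2, 5820, 8, p3), (9, 9060, p1, 5780, 17, rd), (9, 9060, p1, 5780, 24, bio), (9, 9060, p1, 5780, 28, k2), (9, 9060, p1, 5780, 5, fin), (9, 9060, p1, 5780, 8, p3), (9, 9480, k2, 6910, 17, rd), (9, 9480, k2, 6910, 24, bio), (9, 9480, k2, 6910, 28, k2), (9, 9480, k2, 6910, 5, fin), (9, 9480, k2, 6910, 8, p3)}.
Keep only column(s) budget, salary, dept, eid: {(2720, 5410, law, 4), (4620, 3030, x3, 17), (4620, 3030, x3, 24), (4620, 3030, x3, 28), (4620, 3030, x3, 5), (4620, 3030, x3, 8), (5780, 9060, p1, 17), (5780, 9060, p1, 24), (5780, 9060, p1, 28), (5780, 9060, p1, 5), (5780, 9060, p1, 8), (5820, 3830, k2, 17), (5820, 3830, k2, 24), (5820, 3830, k2, 28), (5820, 3830, k2, 5), (5820, 3830, k2, 8), (6440, 2230, x3, 17), (6440, 2230, x3, 24), (6440, 2230, x3, 28), (6440, 2230, x3, 5), (6440, 2230, x3, 8), (6910, 9480, k2, 17), (6910, 9480, k2, 24), (6910, 9480, k2, 28), (6910, 9480, k2, 5), (6910, 9480, k2, 8)}
Selection budget > 6440: {(6910, 9480, k2, 17), (6910, 9480, k2, 24), (6910, 9480, k2, 28), (6910, 9480, k2, 5), (6910, 9480, k2, 8)}
Keep only column(s) eid, budget: {(17, 6910), (24, 6910), (28, 6910), (5, 6910), (8, 6910)}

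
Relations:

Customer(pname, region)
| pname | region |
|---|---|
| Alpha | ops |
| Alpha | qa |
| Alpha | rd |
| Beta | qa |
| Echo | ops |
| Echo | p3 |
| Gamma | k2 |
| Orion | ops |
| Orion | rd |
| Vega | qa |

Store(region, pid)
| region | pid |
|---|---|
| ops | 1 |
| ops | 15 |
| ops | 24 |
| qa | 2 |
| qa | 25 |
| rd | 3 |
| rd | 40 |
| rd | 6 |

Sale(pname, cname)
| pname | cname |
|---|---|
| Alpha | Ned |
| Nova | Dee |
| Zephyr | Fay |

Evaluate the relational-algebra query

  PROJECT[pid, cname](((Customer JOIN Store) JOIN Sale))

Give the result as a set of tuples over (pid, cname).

{(1, Ned), (15, Ned), (2, Ned), (24, Ned), (25, Ned), (3, Ned), (40, Ned), (6, Ned)}

Joining Customer and Store on region yields {(Alpha, ops, 1), (Alpha, ops, 15), (Alpha, ops, 24), (Alpha, qa, 2), (Alpha, qa, 25), (Alpha, rd, 3), (Alpha, rd, 40), (Alpha, rd, 6), (Beta, qa, 2), (Beta, qa, 25), (Echo, ops, 1), (Echo, ops, 15), (Echo, ops, 24), (Orion, ops, 1), (Orion, ops, 15), (Orion, ops, 24), (Orion, rd, 3), (Orion, rd, 40), (Orion, rd, 6), (Vega, qa, 2), (Vega, qa, 25)}.
Joining (Customer JOIN Store) and Sale on pname yields {(Alpha, ops, 1, Ned), (Alpha, ops, 15, Ned), (Alpha, ops, 24, Ned), (Alpha, qa, 2, Ned), (Alpha, qa, 25, Ned), (Alpha, rd, 3, Ned), (Alpha, rd, 40, Ned), (Alpha, rd, 6, Ned)}.
π_{pid, cname} gives {(1, Ned), (15, Ned), (2, Ned), (24, Ned), (25, Ned), (3, Ned), (40, Ned), (6, Ned)}.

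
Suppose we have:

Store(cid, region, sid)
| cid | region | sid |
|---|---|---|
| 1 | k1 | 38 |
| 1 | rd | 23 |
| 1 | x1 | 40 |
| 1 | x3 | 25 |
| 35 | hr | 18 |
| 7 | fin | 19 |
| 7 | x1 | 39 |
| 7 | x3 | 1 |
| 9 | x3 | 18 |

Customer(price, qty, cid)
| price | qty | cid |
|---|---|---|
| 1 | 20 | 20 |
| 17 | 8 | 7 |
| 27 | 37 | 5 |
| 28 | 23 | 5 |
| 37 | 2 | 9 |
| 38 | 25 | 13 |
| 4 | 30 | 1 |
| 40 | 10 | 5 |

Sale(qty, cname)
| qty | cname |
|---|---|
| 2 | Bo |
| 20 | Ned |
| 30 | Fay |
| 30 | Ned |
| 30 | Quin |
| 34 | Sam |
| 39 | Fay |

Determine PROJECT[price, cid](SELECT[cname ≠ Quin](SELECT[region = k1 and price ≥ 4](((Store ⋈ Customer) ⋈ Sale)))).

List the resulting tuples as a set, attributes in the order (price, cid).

Joining Store and Customer on cid yields {(1, k1, 38, 4, 30), (1, rd, 23, 4, 30), (1, x1, 40, 4, 30), (1, x3, 25, 4, 30), (7, fin, 19, 17, 8), (7, x1, 39, 17, 8), (7, x3, 1, 17, 8), (9, x3, 18, 37, 2)}.
Joining (Store ⋈ Customer) and Sale on qty yields {(1, k1, 38, 4, 30, Fay), (1, k1, 38, 4, 30, Ned), (1, k1, 38, 4, 30, Quin), (1, rd, 23, 4, 30, Fay), (1, rd, 23, 4, 30, Ned), (1, rd, 23, 4, 30, Quin), (1, x1, 40, 4, 30, Fay), (1, x1, 40, 4, 30, Ned), (1, x1, 40, 4, 30, Quin), (1, x3, 25, 4, 30, Fay), (1, x3, 25, 4, 30, Ned), (1, x3, 25, 4, 30, Quin), (9, x3, 18, 37, 2, Bo)}.
σ[region = k1 and price ≥ 4]: keep tuples satisfying region = k1 and price ≥ 4 → {(1, k1, 38, 4, 30, Fay), (1, k1, 38, 4, 30, Ned), (1, k1, 38, 4, 30, Quin)}
σ[cname ≠ Quin]: keep tuples satisfying cname ≠ Quin → {(1, k1, 38, 4, 30, Fay), (1, k1, 38, 4, 30, Ned)}
π[price, cid]: project onto (price, cid) (1 duplicate(s) eliminated) → {(4, 1)}

{(4, 1)}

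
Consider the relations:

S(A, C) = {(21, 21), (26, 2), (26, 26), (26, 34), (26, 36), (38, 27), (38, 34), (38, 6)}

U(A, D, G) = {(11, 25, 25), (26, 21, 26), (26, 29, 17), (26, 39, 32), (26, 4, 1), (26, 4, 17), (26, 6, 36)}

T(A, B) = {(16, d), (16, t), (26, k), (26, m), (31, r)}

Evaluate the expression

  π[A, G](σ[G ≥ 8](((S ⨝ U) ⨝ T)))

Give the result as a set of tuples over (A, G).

{(26, 17), (26, 26), (26, 32), (26, 36)}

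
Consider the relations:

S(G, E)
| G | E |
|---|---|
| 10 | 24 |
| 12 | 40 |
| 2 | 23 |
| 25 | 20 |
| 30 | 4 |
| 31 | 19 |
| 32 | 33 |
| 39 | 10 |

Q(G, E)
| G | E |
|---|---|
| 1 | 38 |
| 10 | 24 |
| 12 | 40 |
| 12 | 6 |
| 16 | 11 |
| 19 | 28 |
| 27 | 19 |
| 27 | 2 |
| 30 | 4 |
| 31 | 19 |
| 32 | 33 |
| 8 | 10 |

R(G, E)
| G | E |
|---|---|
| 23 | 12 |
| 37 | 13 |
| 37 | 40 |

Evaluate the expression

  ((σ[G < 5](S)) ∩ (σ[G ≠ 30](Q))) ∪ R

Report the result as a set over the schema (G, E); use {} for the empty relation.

σ[G < 5]: keep tuples satisfying G < 5 → {(2, 23)}
σ[G ≠ 30]: keep tuples satisfying G ≠ 30 → {(1, 38), (10, 24), (12, 40), (12, 6), (16, 11), (19, 28), (27, 19), (27, 2), (31, 19), (32, 33), (8, 10)}
Set intersection of the two operands is {}.
Set union of the two operands is {(23, 12), (37, 13), (37, 40)}.

{(23, 12), (37, 13), (37, 40)}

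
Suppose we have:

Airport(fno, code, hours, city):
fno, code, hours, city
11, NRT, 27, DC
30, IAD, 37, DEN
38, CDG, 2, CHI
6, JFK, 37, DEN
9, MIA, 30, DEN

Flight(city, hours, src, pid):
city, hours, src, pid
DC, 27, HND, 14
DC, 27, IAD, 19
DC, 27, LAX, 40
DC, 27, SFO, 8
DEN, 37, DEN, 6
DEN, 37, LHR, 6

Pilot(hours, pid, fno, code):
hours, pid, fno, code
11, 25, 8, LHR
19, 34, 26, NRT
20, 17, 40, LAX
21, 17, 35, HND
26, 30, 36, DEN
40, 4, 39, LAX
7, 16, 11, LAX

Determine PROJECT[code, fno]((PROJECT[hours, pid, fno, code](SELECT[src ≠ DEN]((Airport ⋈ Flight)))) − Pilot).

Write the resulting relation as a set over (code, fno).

{(IAD, 30), (JFK, 6), (NRT, 11)}

Airport ⋈ Flight (natural join on hours, city): {(11, NRT, 27, DC, HND, 14), (11, NRT, 27, DC, IAD, 19), (11, NRT, 27, DC, LAX, 40), (11, NRT, 27, DC, SFO, 8), (30, IAD, 37, DEN, DEN, 6), (30, IAD, 37, DEN, LHR, 6), (6, JFK, 37, DEN, DEN, 6), (6, JFK, 37, DEN, LHR, 6)}
Selection src ≠ DEN: {(11, NRT, 27, DC, HND, 14), (11, NRT, 27, DC, IAD, 19), (11, NRT, 27, DC, LAX, 40), (11, NRT, 27, DC, SFO, 8), (30, IAD, 37, DEN, LHR, 6), (6, JFK, 37, DEN, LHR, 6)}
π_{hours, pid, fno, code} gives {(27, 14, 11, NRT), (27, 19, 11, NRT), (27, 40, 11, NRT), (27, 8, 11, NRT), (37, 6, 30, IAD), (37, 6, 6, JFK)}.
Difference: {(27, 14, 11, NRT), (27, 19, 11, NRT), (27, 40, 11, NRT), (27, 8, 11, NRT), (37, 6, 30, IAD), (37, 6, 6, JFK)} with {(11, 25, 8, LHR), (19, 34, 26, NRT), (20, 17, 40, LAX), (21, 17, 35, HND), (26, 30, 36, DEN), (40, 4, 39, LAX), (7, 16, 11, LAX)} → {(27, 14, 11, NRT), (27, 19, 11, NRT), (27, 40, 11, NRT), (27, 8, 11, NRT), (37, 6, 30, IAD), (37, 6, 6, JFK)}
π_{code, fno} gives {(IAD, 30), (JFK, 6), (NRT, 11)} (3 duplicate(s) eliminated).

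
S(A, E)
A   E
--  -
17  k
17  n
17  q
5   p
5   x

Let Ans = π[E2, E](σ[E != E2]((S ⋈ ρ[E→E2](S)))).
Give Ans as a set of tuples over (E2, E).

{(k, n), (k, q), (n, k), (n, q), (p, x), (q, k), (q, n), (x, p)}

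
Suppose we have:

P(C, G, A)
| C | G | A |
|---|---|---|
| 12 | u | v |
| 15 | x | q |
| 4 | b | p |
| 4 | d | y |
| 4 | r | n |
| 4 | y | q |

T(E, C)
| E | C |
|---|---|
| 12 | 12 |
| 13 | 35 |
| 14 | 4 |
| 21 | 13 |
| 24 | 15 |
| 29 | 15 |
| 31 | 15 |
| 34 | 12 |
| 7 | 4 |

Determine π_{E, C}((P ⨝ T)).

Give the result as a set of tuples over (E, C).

{(12, 12), (14, 4), (24, 15), (29, 15), (31, 15), (34, 12), (7, 4)}

P ⋈ T (natural join on C): {(12, u, v, 12), (12, u, v, 34), (15, x, q, 24), (15, x, q, 29), (15, x, q, 31), (4, b, p, 14), (4, b, p, 7), (4, d, y, 14), (4, d, y, 7), (4, r, n, 14), (4, r, n, 7), (4, y, q, 14), (4, y, q, 7)}
Keep only column(s) E, C (6 duplicate(s) eliminated): {(12, 12), (14, 4), (24, 15), (29, 15), (31, 15), (34, 12), (7, 4)}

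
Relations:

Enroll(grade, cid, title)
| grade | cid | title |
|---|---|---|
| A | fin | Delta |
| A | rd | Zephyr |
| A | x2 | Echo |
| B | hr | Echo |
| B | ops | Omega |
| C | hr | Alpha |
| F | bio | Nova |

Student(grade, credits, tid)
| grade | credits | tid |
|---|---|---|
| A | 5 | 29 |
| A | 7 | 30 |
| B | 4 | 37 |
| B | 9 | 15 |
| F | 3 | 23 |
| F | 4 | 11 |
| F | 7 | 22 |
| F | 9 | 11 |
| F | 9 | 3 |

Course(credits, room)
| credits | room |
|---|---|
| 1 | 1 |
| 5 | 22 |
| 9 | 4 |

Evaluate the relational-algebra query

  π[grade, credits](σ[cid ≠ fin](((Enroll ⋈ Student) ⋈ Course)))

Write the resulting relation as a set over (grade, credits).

{(A, 5), (B, 9), (F, 9)}

Joining Enroll and Student on grade yields {(A, fin, Delta, 5, 29), (A, fin, Delta, 7, 30), (A, rd, Zephyr, 5, 29), (A, rd, Zephyr, 7, 30), (A, x2, Echo, 5, 29), (A, x2, Echo, 7, 30), (B, hr, Echo, 4, 37), (B, hr, Echo, 9, 15), (B, ops, Omega, 4, 37), (B, ops, Omega, 9, 15), (F, bio, Nova, 3, 23), (F, bio, Nova, 4, 11), (F, bio, Nova, 7, 22), (F, bio, Nova, 9, 11), (F, bio, Nova, 9, 3)}.
Joining (Enroll ⋈ Student) and Course on credits yields {(A, fin, Delta, 5, 29, 22), (A, rd, Zephyr, 5, 29, 22), (A, x2, Echo, 5, 29, 22), (B, hr, Echo, 9, 15, 4), (B, ops, Omega, 9, 15, 4), (F, bio, Nova, 9, 11, 4), (F, bio, Nova, 9, 3, 4)}.
Selection cid ≠ fin: {(A, rd, Zephyr, 5, 29, 22), (A, x2, Echo, 5, 29, 22), (B, hr, Echo, 9, 15, 4), (B, ops, Omega, 9, 15, 4), (F, bio, Nova, 9, 11, 4), (F, bio, Nova, 9, 3, 4)}
Projecting to grade, credits (3 duplicate(s) eliminated): {(A, 5), (B, 9), (F, 9)}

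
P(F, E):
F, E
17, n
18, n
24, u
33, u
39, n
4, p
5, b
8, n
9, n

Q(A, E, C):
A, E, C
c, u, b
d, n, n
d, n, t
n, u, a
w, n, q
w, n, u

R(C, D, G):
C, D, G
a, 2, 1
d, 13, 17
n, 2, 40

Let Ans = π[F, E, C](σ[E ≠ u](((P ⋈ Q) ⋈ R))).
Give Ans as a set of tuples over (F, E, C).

{(17, n, n), (18, n, n), (39, n, n), (8, n, n), (9, n, n)}

Joining P and Q on E yields {(17, n, d, n), (17, n, d, t), (17, n, w, q), (17, n, w, u), (18, n, d, n), (18, n, d, t), (18, n, w, q), (18, n, w, u), (24, u, c, b), (24, u, n, a), (33, u, c, b), (33, u, n, a), (39, n, d, n), (39, n, d, t), (39, n, w, q), (39, n, w, u), (8, n, d, n), (8, n, d, t), (8, n, w, q), (8, n, w, u), (9, n, d, n), (9, n, d, t), (9, n, w, q), (9, n, w, u)}.
Joining (P ⋈ Q) and R on C yields {(17, n, d, n, 2, 40), (18, n, d, n, 2, 40), (24, u, n, a, 2, 1), (33, u, n, a, 2, 1), (39, n, d, n, 2, 40), (8, n, d, n, 2, 40), (9, n, d, n, 2, 40)}.
Filtering on E ≠ u leaves {(17, n, d, n, 2, 40), (18, n, d, n, 2, 40), (39, n, d, n, 2, 40), (8, n, d, n, 2, 40), (9, n, d, n, 2, 40)}.
π[F, E, C]: project onto (F, E, C) → {(17, n, n), (18, n, n), (39, n, n), (8, n, n), (9, n, n)}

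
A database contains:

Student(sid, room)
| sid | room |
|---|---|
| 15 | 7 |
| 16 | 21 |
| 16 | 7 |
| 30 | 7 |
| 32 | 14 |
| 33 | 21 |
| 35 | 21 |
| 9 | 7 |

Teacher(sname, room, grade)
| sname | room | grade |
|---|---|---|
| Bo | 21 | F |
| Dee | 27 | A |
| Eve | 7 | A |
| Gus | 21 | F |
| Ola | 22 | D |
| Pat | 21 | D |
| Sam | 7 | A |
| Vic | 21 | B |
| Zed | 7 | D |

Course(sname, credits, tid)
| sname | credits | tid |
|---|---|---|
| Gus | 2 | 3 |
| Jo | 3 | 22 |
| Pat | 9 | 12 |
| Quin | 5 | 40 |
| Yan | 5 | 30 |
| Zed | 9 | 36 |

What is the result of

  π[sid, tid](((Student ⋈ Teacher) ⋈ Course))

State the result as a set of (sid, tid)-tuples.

Student ⋈ Teacher (natural join on room): {(15, 7, Eve, A), (15, 7, Sam, A), (15, 7, Zed, D), (16, 21, Bo, F), (16, 21, Gus, F), (16, 21, Pat, D), (16, 21, Vic, B), (16, 7, Eve, A), (16, 7, Sam, A), (16, 7, Zed, D), (30, 7, Eve, A), (30, 7, Sam, A), (30, 7, Zed, D), (33, 21, Bo, F), (33, 21, Gus, F), (33, 21, Pat, D), (33, 21, Vic, B), (35, 21, Bo, F), (35, 21, Gus, F), (35, 21, Pat, D), (35, 21, Vic, B), (9, 7, Eve, A), (9, 7, Sam, A), (9, 7, Zed, D)}
(Student ⋈ Teacher) ⋈ Course (natural join on sname): {(15, 7, Zed, D, 9, 36), (16, 21, Gus, F, 2, 3), (16, 21, Pat, D, 9, 12), (16, 7, Zed, D, 9, 36), (30, 7, Zed, D, 9, 36), (33, 21, Gus, F, 2, 3), (33, 21, Pat, D, 9, 12), (35, 21, Gus, F, 2, 3), (35, 21, Pat, D, 9, 12), (9, 7, Zed, D, 9, 36)}
Keep only column(s) sid, tid: {(15, 36), (16, 12), (16, 3), (16, 36), (30, 36), (33, 12), (33, 3), (35, 12), (35, 3), (9, 36)}

{(15, 36), (16, 12), (16, 3), (16, 36), (30, 36), (33, 12), (33, 3), (35, 12), (35, 3), (9, 36)}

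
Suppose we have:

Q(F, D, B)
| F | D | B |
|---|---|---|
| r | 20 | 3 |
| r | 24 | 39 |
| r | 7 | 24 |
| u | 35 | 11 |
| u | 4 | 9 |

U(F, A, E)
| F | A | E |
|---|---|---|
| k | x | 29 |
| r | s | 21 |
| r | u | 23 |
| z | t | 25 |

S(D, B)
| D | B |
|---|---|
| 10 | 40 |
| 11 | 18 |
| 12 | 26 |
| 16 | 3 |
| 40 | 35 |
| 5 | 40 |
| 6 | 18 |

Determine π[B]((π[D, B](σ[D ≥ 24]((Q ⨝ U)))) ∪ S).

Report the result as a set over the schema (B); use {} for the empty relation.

{18, 26, 3, 35, 39, 40}

Natural join on F: {(r, 20, 3, s, 21), (r, 20, 3, u, 23), (r, 24, 39, s, 21), (r, 24, 39, u, 23), (r, 7, 24, s, 21), (r, 7, 24, u, 23)}
Selection D ≥ 24: {(r, 24, 39, s, 21), (r, 24, 39, u, 23)}
Keep only column(s) D, B (1 duplicate(s) eliminated): {(24, 39)}
Set union of the two operands is {(10, 40), (11, 18), (12, 26), (16, 3), (24, 39), (40, 35), (5, 40), (6, 18)}.
Keep only column(s) B (2 duplicate(s) eliminated): {18, 26, 3, 35, 39, 40}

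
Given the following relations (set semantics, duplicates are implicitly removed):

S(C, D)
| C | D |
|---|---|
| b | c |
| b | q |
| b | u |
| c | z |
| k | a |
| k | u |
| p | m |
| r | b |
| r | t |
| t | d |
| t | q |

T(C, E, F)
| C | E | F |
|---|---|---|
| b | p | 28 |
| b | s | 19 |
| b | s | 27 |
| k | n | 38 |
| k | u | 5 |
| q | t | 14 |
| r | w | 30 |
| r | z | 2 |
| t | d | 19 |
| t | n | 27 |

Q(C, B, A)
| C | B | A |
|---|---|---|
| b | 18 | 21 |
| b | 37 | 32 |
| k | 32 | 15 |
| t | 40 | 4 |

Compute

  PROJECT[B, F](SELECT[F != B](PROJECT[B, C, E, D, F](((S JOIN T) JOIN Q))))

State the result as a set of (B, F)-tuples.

Joining S and T on C yields {(b, c, p, 28), (b, c, s, 19), (b, c, s, 27), (b, q, p, 28), (b, q, s, 19), (b, q, s, 27), (b, u, p, 28), (b, u, s, 19), (b, u, s, 27), (k, a, n, 38), (k, a, u, 5), (k, u, n, 38), (k, u, u, 5), (r, b, w, 30), (r, b, z, 2), (r, t, w, 30), (r, t, z, 2), (t, d, d, 19), (t, d, n, 27), (t, q, d, 19), (t, q, n, 27)}.
Joining (S JOIN T) and Q on C yields {(b, c, p, 28, 18, 21), (b, c, p, 28, 37, 32), (b, c, s, 19, 18, 21), (b, c, s, 19, 37, 32), (b, c, s, 27, 18, 21), (b, c, s, 27, 37, 32), (b, q, p, 28, 18, 21), (b, q, p, 28, 37, 32), (b, q, s, 19, 18, 21), (b, q, s, 19, 37, 32), (b, q, s, 27, 18, 21), (b, q, s, 27, 37, 32), (b, u, p, 28, 18, 21), (b, u, p, 28, 37, 32), (b, u, s, 19, 18, 21), (b, u, s, 19, 37, 32), (b, u, s, 27, 18, 21), (b, u, s, 27, 37, 32), (k, a, n, 38, 32, 15), (k, a, u, 5, 32, 15), (k, u, n, 38, 32, 15), (k, u, u, 5, 32, 15), (t, d, d, 19, 40, 4), (t, d, n, 27, 40, 4), (t, q, d, 19, 40, 4), (t, q, n, 27, 40, 4)}.
Projecting to B, C, E, D, F: {(18, b, p, c, 28), (18, b, p, q, 28), (18, b, p, u, 28), (18, b, s, c, 19), (18, b, s, c, 27), (18, b, s, q, 19), (18, b, s, q, 27), (18, b, s, u, 19), (18, b, s, u, 27), (32, k, n, a, 38), (32, k, n, u, 38), (32, k, u, a, 5), (32, k, u, u, 5), (37, b, p, c, 28), (37, b, p, q, 28), (37, b, p, u, 28), (37, b, s, c, 19), (37, b, s, c, 27), (37, b, s, q, 19), (37, b, s, q, 27), (37, b, s, u, 19), (37, b, s, u, 27), (40, t, d, d, 19), (40, t, d, q, 19), (40, t, n, d, 27), (40, t, n, q, 27)}
σ[F != B]: keep tuples satisfying F != B → {(18, b, p, c, 28), (18, b, p, q, 28), (18, b, p, u, 28), (18, b, s, c, 19), (18, b, s, c, 27), (18, b, s, q, 19), (18, b, s, q, 27), (18, b, s, u, 19), (18, b, s, u, 27), (32, k, n, a, 38), (32, k, n, u, 38), (32, k, u, a, 5), (32, k, u, u, 5), (37, b, p, c, 28), (37, b, p, q, 28), (37, b, p, u, 28), (37, b, s, c, 19), (37, b, s, c, 27), (37, b, s, q, 19), (37, b, s, q, 27), (37, b, s, u, 19), (37, b, s, u, 27), (40, t, d, d, 19), (40, t, d, q, 19), (40, t, n, d, 27), (40, t, n, q, 27)}
Projecting to B, F (16 duplicate(s) eliminated): {(18, 19), (18, 27), (18, 28), (32, 38), (32, 5), (37, 19), (37, 27), (37, 28), (40, 19), (40, 27)}

{(18, 19), (18, 27), (18, 28), (32, 38), (32, 5), (37, 19), (37, 27), (37, 28), (40, 19), (40, 27)}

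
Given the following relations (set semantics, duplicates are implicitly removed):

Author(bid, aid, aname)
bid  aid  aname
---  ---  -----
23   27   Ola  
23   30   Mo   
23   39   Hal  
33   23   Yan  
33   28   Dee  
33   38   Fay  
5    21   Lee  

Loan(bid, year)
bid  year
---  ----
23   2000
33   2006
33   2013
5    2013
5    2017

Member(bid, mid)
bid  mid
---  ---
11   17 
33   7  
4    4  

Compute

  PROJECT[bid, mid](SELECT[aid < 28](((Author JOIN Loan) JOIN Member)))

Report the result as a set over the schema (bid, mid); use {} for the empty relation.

{(33, 7)}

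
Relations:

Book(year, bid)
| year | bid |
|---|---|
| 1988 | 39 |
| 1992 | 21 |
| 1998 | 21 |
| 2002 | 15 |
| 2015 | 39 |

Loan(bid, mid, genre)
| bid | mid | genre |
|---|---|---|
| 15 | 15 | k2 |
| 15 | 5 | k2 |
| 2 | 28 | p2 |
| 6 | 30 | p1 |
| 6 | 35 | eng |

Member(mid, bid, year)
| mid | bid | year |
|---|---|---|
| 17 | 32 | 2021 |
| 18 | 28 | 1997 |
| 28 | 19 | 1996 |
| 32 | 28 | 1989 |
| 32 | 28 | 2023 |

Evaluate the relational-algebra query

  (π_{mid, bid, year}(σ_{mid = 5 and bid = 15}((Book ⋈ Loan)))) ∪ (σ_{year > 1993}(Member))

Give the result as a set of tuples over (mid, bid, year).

Natural join on bid: {(2002, 15, 15, k2), (2002, 15, 5, k2)}
Selection mid = 5 and bid = 15: {(2002, 15, 5, k2)}
π_{mid, bid, year} gives {(5, 15, 2002)}.
Selection year > 1993: {(17, 32, 2021), (18, 28, 1997), (28, 19, 1996), (32, 28, 2023)}
Set union of the two operands is {(17, 32, 2021), (18, 28, 1997), (28, 19, 1996), (32, 28, 2023), (5, 15, 2002)}.

{(17, 32, 2021), (18, 28, 1997), (28, 19, 1996), (32, 28, 2023), (5, 15, 2002)}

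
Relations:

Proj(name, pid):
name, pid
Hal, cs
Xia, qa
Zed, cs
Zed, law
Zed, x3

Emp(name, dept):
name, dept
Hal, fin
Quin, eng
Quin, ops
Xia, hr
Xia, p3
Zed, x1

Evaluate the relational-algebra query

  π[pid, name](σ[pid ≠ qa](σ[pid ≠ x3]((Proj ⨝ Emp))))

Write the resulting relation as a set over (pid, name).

{(cs, Hal), (cs, Zed), (law, Zed)}

Proj ⋈ Emp (natural join on name): {(Hal, cs, fin), (Xia, qa, hr), (Xia, qa, p3), (Zed, cs, x1), (Zed, law, x1), (Zed, x3, x1)}
Apply σ_{pid ≠ x3}; surviving tuples: {(Hal, cs, fin), (Xia, qa, hr), (Xia, qa, p3), (Zed, cs, x1), (Zed, law, x1)}
Apply σ_{pid ≠ qa}; surviving tuples: {(Hal, cs, fin), (Zed, cs, x1), (Zed, law, x1)}
π_{pid, name} gives {(cs, Hal), (cs, Zed), (law, Zed)}.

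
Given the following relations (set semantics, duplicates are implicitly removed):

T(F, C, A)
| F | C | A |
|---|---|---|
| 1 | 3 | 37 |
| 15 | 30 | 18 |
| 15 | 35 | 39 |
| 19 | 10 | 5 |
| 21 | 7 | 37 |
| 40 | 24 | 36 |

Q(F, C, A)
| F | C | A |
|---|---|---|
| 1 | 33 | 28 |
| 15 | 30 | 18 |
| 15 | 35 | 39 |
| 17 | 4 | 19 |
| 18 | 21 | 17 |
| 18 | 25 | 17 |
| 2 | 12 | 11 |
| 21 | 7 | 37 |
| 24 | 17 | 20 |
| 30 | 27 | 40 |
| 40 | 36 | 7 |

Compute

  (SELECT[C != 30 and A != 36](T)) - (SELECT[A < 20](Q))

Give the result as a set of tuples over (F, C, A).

{(1, 3, 37), (15, 35, 39), (19, 10, 5), (21, 7, 37)}

Selection C != 30 and A != 36: {(1, 3, 37), (15, 35, 39), (19, 10, 5), (21, 7, 37)}
Selection A < 20: {(15, 30, 18), (17, 4, 19), (18, 21, 17), (18, 25, 17), (2, 12, 11), (40, 36, 7)}
Set difference of the two operands is {(1, 3, 37), (15, 35, 39), (19, 10, 5), (21, 7, 37)}.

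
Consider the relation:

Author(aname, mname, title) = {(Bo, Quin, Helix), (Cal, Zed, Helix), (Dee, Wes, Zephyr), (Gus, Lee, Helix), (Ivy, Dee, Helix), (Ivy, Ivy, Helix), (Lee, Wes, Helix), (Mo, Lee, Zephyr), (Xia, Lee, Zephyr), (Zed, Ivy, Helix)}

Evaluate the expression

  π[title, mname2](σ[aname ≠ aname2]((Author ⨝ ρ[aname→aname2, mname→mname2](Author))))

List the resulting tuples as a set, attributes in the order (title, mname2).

{(Helix, Dee), (Helix, Ivy), (Helix, Lee), (Helix, Quin), (Helix, Wes), (Helix, Zed), (Zephyr, Lee), (Zephyr, Wes)}

ρ[aname→aname2, mname→mname2]: schema becomes (aname2, mname2, title); tuples unchanged.
Joining Author and ρ[aname→aname2, mname→mname2](Author) on title yields {(Bo, Quin, Helix, Bo, Quin), (Bo, Quin, Helix, Cal, Zed), (Bo, Quin, Helix, Gus, Lee), (Bo, Quin, Helix, Ivy, Dee), (Bo, Quin, Helix, Ivy, Ivy), (Bo, Quin, Helix, Lee, Wes), (Bo, Quin, Helix, Zed, Ivy), (Cal, Zed, Helix, Bo, Quin), (Cal, Zed, Helix, Cal, Zed), (Cal, Zed, Helix, Gus, Lee), (Cal, Zed, Helix, Ivy, Dee), (Cal, Zed, Helix, Ivy, Ivy), (Cal, Zed, Helix, Lee, Wes), (Cal, Zed, Helix, Zed, Ivy), (Dee, Wes, Zephyr, Dee, Wes), (Dee, Wes, Zephyr, Mo, Lee), (Dee, Wes, Zephyr, Xia, Lee), (Gus, Lee, Helix, Bo, Quin), (Gus, Lee, Helix, Cal, Zed), (Gus, Lee, Helix, Gus, Lee), (Gus, Lee, Helix, Ivy, Dee), (Gus, Lee, Helix, Ivy, Ivy), (Gus, Lee, Helix, Lee, Wes), (Gus, Lee, Helix, Zed, Ivy), (Ivy, Dee, Helix, Bo, Quin), (Ivy, Dee, Helix, Cal, Zed), (Ivy, Dee, Helix, Gus, Lee), (Ivy, Dee, Helix, Ivy, Dee), (Ivy, Dee, Helix, Ivy, Ivy), (Ivy, Dee, Helix, Lee, Wes), (Ivy, Dee, Helix, Zed, Ivy), (Ivy, Ivy, Helix, Bo, Quin), (Ivy, Ivy, Helix, Cal, Zed), (Ivy, Ivy, Helix, Gus, Lee), (Ivy, Ivy, Helix, Ivy, Dee), (Ivy, Ivy, Helix, Ivy, Ivy), (Ivy, Ivy, Helix, Lee, Wes), (Ivy, Ivy, Helix, Zed, Ivy), (Lee, Wes, Helix, Bo, Quin), (Lee, Wes, Helix, Cal, Zed), (Lee, Wes, Helix, Gus, Lee), (Lee, Wes, Helix, Ivy, Dee), (Lee, Wes, Helix, Ivy, Ivy), (Lee, Wes, Helix, Lee, Wes), (Lee, Wes, Helix, Zed, Ivy), (Mo, Lee, Zephyr, Dee, Wes), (Mo, Lee, Zephyr, Mo, Lee), (Mo, Lee, Zephyr, Xia, Lee), (Xia, Lee, Zephyr, Dee, Wes), (Xia, Lee, Zephyr, Mo, Lee), (Xia, Lee, Zephyr, Xia, Lee), (Zed, Ivy, Helix, Bo, Quin), (Zed, Ivy, Helix, Cal, Zed), (Zed, Ivy, Helix, Gus, Lee), (Zed, Ivy, Helix, Ivy, Dee), (Zed, Ivy, Helix, Ivy, Ivy), (Zed, Ivy, Helix, Lee, Wes), (Zed, Ivy, Helix, Zed, Ivy)}.
Selection aname ≠ aname2: {(Bo, Quin, Helix, Cal, Zed), (Bo, Quin, Helix, Gus, Lee), (Bo, Quin, Helix, Ivy, Dee), (Bo, Quin, Helix, Ivy, Ivy), (Bo, Quin, Helix, Lee, Wes), (Bo, Quin, Helix, Zed, Ivy), (Cal, Zed, Helix, Bo, Quin), (Cal, Zed, Helix, Gus, Lee), (Cal, Zed, Helix, Ivy, Dee), (Cal, Zed, Helix, Ivy, Ivy), (Cal, Zed, Helix, Lee, Wes), (Cal, Zed, Helix, Zed, Ivy), (Dee, Wes, Zephyr, Mo, Lee), (Dee, Wes, Zephyr, Xia, Lee), (Gus, Lee, Helix, Bo, Quin), (Gus, Lee, Helix, Cal, Zed), (Gus, Lee, Helix, Ivy, Dee), (Gus, Lee, Helix, Ivy, Ivy), (Gus, Lee, Helix, Lee, Wes), (Gus, Lee, Helix, Zed, Ivy), (Ivy, Dee, Helix, Bo, Quin), (Ivy, Dee, Helix, Cal, Zed), (Ivy, Dee, Helix, Gus, Lee), (Ivy, Dee, Helix, Lee, Wes), (Ivy, Dee, Helix, Zed, Ivy), (Ivy, Ivy, Helix, Bo, Quin), (Ivy, Ivy, Helix, Cal, Zed), (Ivy, Ivy, Helix, Gus, Lee), (Ivy, Ivy, Helix, Lee, Wes), (Ivy, Ivy, Helix, Zed, Ivy), (Lee, Wes, Helix, Bo, Quin), (Lee, Wes, Helix, Cal, Zed), (Lee, Wes, Helix, Gus, Lee), (Lee, Wes, Helix, Ivy, Dee), (Lee, Wes, Helix, Ivy, Ivy), (Lee, Wes, Helix, Zed, Ivy), (Mo, Lee, Zephyr, Dee, Wes), (Mo, Lee, Zephyr, Xia, Lee), (Xia, Lee, Zephyr, Dee, Wes), (Xia, Lee, Zephyr, Mo, Lee), (Zed, Ivy, Helix, Bo, Quin), (Zed, Ivy, Helix, Cal, Zed), (Zed, Ivy, Helix, Gus, Lee), (Zed, Ivy, Helix, Ivy, Dee), (Zed, Ivy, Helix, Ivy, Ivy), (Zed, Ivy, Helix, Lee, Wes)}
Keep only column(s) title, mname2 (38 duplicate(s) eliminated): {(Helix, Dee), (Helix, Ivy), (Helix, Lee), (Helix, Quin), (Helix, Wes), (Helix, Zed), (Zephyr, Lee), (Zephyr, Wes)}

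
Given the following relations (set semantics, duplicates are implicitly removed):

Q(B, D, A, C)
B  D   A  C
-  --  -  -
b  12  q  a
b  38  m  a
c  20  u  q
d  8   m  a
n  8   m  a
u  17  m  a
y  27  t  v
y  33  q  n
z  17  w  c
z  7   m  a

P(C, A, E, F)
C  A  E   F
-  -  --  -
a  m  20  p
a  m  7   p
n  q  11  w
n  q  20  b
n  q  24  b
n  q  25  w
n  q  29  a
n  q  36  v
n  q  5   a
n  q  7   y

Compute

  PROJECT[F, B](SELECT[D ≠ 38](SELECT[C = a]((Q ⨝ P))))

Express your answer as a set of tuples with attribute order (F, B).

Q ⋈ P (natural join on A, C): {(b, 38, m, a, 20, p), (b, 38, m, a, 7, p), (d, 8, m, a, 20, p), (d, 8, m, a, 7, p), (n, 8, m, a, 20, p), (n, 8, m, a, 7, p), (u, 17, m, a, 20, p), (u, 17, m, a, 7, p), (y, 33, q, n, 11, w), (y, 33, q, n, 20, b), (y, 33, q, n, 24, b), (y, 33, q, n, 25, w), (y, 33, q, n, 29, a), (y, 33, q, n, 36, v), (y, 33, q, n, 5, a), (y, 33, q, n, 7, y), (z, 7, m, a, 20, p), (z, 7, m, a, 7, p)}
Selection C = a: {(b, 38, m, a, 20, p), (b, 38, m, a, 7, p), (d, 8, m, a, 20, p), (d, 8, m, a, 7, p), (n, 8, m, a, 20, p), (n, 8, m, a, 7, p), (u, 17, m, a, 20, p), (u, 17, m, a, 7, p), (z, 7, m, a, 20, p), (z, 7, m, a, 7, p)}
Selection D ≠ 38: {(d, 8, m, a, 20, p), (d, 8, m, a, 7, p), (n, 8, m, a, 20, p), (n, 8, m, a, 7, p), (u, 17, m, a, 20, p), (u, 17, m, a, 7, p), (z, 7, m, a, 20, p), (z, 7, m, a, 7, p)}
π[F, B]: project onto (F, B) (4 duplicate(s) eliminated) → {(p, d), (p, n), (p, u), (p, z)}

{(p, d), (p, n), (p, u), (p, z)}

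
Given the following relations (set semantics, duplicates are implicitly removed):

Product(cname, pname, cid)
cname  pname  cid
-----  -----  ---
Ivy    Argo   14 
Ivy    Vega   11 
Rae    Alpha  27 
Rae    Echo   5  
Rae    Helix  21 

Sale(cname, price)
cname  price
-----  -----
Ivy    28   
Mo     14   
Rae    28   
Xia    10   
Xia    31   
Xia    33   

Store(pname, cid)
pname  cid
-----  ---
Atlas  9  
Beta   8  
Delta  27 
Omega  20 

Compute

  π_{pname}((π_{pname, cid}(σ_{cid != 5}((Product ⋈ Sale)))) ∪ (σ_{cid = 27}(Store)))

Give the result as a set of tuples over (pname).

Joining Product and Sale on cname yields {(Ivy, Argo, 14, 28), (Ivy, Vega, 11, 28), (Rae, Alpha, 27, 28), (Rae, Echo, 5, 28), (Rae, Helix, 21, 28)}.
Selection cid != 5: {(Ivy, Argo, 14, 28), (Ivy, Vega, 11, 28), (Rae, Alpha, 27, 28), (Rae, Helix, 21, 28)}
π[pname, cid]: project onto (pname, cid) → {(Alpha, 27), (Argo, 14), (Helix, 21), (Vega, 11)}
Selection cid = 27: {(Delta, 27)}
Taking the union: {(Alpha, 27), (Argo, 14), (Delta, 27), (Helix, 21), (Vega, 11)}
π[pname]: project onto (pname) → {Alpha, Argo, Delta, Helix, Vega}

{Alpha, Argo, Delta, Helix, Vega}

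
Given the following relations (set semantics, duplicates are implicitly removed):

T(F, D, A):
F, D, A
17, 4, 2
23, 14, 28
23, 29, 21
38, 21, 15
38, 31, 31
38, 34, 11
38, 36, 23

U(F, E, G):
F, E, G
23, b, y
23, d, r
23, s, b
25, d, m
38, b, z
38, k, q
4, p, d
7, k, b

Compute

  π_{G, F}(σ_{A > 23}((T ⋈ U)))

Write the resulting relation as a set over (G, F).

T ⋈ U (natural join on F): {(23, 14, 28, b, y), (23, 14, 28, d, r), (23, 14, 28, s, b), (23, 29, 21, b, y), (23, 29, 21, d, r), (23, 29, 21, s, b), (38, 21, 15, b, z), (38, 21, 15, k, q), (38, 31, 31, b, z), (38, 31, 31, k, q), (38, 34, 11, b, z), (38, 34, 11, k, q), (38, 36, 23, b, z), (38, 36, 23, k, q)}
Apply σ_{A > 23}; surviving tuples: {(23, 14, 28, b, y), (23, 14, 28, d, r), (23, 14, 28, s, b), (38, 31, 31, b, z), (38, 31, 31, k, q)}
π[G, F]: project onto (G, F) → {(b, 23), (q, 38), (r, 23), (y, 23), (z, 38)}

{(b, 23), (q, 38), (r, 23), (y, 23), (z, 38)}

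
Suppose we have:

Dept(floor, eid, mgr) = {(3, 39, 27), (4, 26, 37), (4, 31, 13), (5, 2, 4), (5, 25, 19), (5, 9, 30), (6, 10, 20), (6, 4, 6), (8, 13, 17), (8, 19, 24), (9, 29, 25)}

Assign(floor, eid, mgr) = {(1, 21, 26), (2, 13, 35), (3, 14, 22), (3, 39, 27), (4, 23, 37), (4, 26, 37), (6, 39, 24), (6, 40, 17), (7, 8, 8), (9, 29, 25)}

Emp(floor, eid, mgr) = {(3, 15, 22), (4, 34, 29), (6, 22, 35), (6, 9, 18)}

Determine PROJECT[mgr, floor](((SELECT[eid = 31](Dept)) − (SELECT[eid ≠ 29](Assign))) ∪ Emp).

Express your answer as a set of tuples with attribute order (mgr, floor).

Selection eid = 31: {(4, 31, 13)}
Selection eid ≠ 29: {(1, 21, 26), (2, 13, 35), (3, 14, 22), (3, 39, 27), (4, 23, 37), (4, 26, 37), (6, 39, 24), (6, 40, 17), (7, 8, 8)}
Set difference of the two operands is {(4, 31, 13)}.
Set union of the two operands is {(3, 15, 22), (4, 31, 13), (4, 34, 29), (6, 22, 35), (6, 9, 18)}.
π[mgr, floor]: project onto (mgr, floor) → {(13, 4), (18, 6), (22, 3), (29, 4), (35, 6)}

{(13, 4), (18, 6), (22, 3), (29, 4), (35, 6)}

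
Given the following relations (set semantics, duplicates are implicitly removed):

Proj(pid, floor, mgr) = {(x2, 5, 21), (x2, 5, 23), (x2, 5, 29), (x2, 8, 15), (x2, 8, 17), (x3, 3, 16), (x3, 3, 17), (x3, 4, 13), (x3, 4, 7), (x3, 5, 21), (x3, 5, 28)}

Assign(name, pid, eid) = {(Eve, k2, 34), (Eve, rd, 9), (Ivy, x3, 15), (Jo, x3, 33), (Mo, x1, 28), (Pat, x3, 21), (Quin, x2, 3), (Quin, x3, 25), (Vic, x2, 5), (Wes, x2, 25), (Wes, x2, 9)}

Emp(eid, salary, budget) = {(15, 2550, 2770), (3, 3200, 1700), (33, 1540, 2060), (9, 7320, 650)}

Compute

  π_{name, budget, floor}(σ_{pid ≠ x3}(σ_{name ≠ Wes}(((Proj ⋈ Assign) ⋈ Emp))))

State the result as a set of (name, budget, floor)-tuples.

{(Quin, 1700, 5), (Quin, 1700, 8)}

Natural join on pid: {(x2, 5, 21, Quin, 3), (x2, 5, 21, Vic, 5), (x2, 5, 21, Wes, 25), (x2, 5, 21, Wes, 9), (x2, 5, 23, Quin, 3), (x2, 5, 23, Vic, 5), (x2, 5, 23, Wes, 25), (x2, 5, 23, Wes, 9), (x2, 5, 29, Quin, 3), (x2, 5, 29, Vic, 5), (x2, 5, 29, Wes, 25), (x2, 5, 29, Wes, 9), (x2, 8, 15, Quin, 3), (x2, 8, 15, Vic, 5), (x2, 8, 15, Wes, 25), (x2, 8, 15, Wes, 9), (x2, 8, 17, Quin, 3), (x2, 8, 17, Vic, 5), (x2, 8, 17, Wes, 25), (x2, 8, 17, Wes, 9), (x3, 3, 16, Ivy, 15), (x3, 3, 16, Jo, 33), (x3, 3, 16, Pat, 21), (x3, 3, 16, Quin, 25), (x3, 3, 17, Ivy, 15), (x3, 3, 17, Jo, 33), (x3, 3, 17, Pat, 21), (x3, 3, 17, Quin, 25), (x3, 4, 13, Ivy, 15), (x3, 4, 13, Jo, 33), (x3, 4, 13, Pat, 21), (x3, 4, 13, Quin, 25), (x3, 4, 7, Ivy, 15), (x3, 4, 7, Jo, 33), (x3, 4, 7, Pat, 21), (x3, 4, 7, Quin, 25), (x3, 5, 21, Ivy, 15), (x3, 5, 21, Jo, 33), (x3, 5, 21, Pat, 21), (x3, 5, 21, Quin, 25), (x3, 5, 28, Ivy, 15), (x3, 5, 28, Jo, 33), (x3, 5, 28, Pat, 21), (x3, 5, 28, Quin, 25)}
Natural join on eid: {(x2, 5, 21, Quin, 3, 3200, 1700), (x2, 5, 21, Wes, 9, 7320, 650), (x2, 5, 23, Quin, 3, 3200, 1700), (x2, 5, 23, Wes, 9, 7320, 650), (x2, 5, 29, Quin, 3, 3200, 1700), (x2, 5, 29, Wes, 9, 7320, 650), (x2, 8, 15, Quin, 3, 3200, 1700), (x2, 8, 15, Wes, 9, 7320, 650), (x2, 8, 17, Quin, 3, 3200, 1700), (x2, 8, 17, Wes, 9, 7320, 650), (x3, 3, 16, Ivy, 15, 2550, 2770), (x3, 3, 16, Jo, 33, 1540, 2060), (x3, 3, 17, Ivy, 15, 2550, 2770), (x3, 3, 17, Jo, 33, 1540, 2060), (x3, 4, 13, Ivy, 15, 2550, 2770), (x3, 4, 13, Jo, 33, 1540, 2060), (x3, 4, 7, Ivy, 15, 2550, 2770), (x3, 4, 7, Jo, 33, 1540, 2060), (x3, 5, 21, Ivy, 15, 2550, 2770), (x3, 5, 21, Jo, 33, 1540, 2060), (x3, 5, 28, Ivy, 15, 2550, 2770), (x3, 5, 28, Jo, 33, 1540, 2060)}
σ[name ≠ Wes]: keep tuples satisfying name ≠ Wes → {(x2, 5, 21, Quin, 3, 3200, 1700), (x2, 5, 23, Quin, 3, 3200, 1700), (x2, 5, 29, Quin, 3, 3200, 1700), (x2, 8, 15, Quin, 3, 3200, 1700), (x2, 8, 17, Quin, 3, 3200, 1700), (x3, 3, 16, Ivy, 15, 2550, 2770), (x3, 3, 16, Jo, 33, 1540, 2060), (x3, 3, 17, Ivy, 15, 2550, 2770), (x3, 3, 17, Jo, 33, 1540, 2060), (x3, 4, 13, Ivy, 15, 2550, 2770), (x3, 4, 13, Jo, 33, 1540, 2060), (x3, 4, 7, Ivy, 15, 2550, 2770), (x3, 4, 7, Jo, 33, 1540, 2060), (x3, 5, 21, Ivy, 15, 2550, 2770), (x3, 5, 21, Jo, 33, 1540, 2060), (x3, 5, 28, Ivy, 15, 2550, 2770), (x3, 5, 28, Jo, 33, 1540, 2060)}
σ[pid ≠ x3]: keep tuples satisfying pid ≠ x3 → {(x2, 5, 21, Quin, 3, 3200, 1700), (x2, 5, 23, Quin, 3, 3200, 1700), (x2, 5, 29, Quin, 3, 3200, 1700), (x2, 8, 15, Quin, 3, 3200, 1700), (x2, 8, 17, Quin, 3, 3200, 1700)}
π[name, budget, floor]: project onto (name, budget, floor) (3 duplicate(s) eliminated) → {(Quin, 1700, 5), (Quin, 1700, 8)}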